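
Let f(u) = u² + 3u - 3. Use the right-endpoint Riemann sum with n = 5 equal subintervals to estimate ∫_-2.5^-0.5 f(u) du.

Δu = (-0.5 − (-2.5))/5 = 0.4.
Right endpoints: -2.1, -1.7, -1.3, -0.9, -0.5.
f(-2.1) = -4.89, f(-1.7) = -5.21, f(-1.3) = -5.21, f(-0.9) = -4.89, f(-0.5) = -4.25.
Sum = Δu · [f(-2.1) + f(-1.7) + f(-1.3) + f(-0.9) + f(-0.5)].
Sum = -9.78.

-9.78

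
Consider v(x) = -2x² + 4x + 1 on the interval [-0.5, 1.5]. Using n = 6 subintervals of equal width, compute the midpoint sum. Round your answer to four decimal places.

3.7037

Δx = (1.5 − (-0.5))/6 = 1/3.
Midpoints: -1/3, 0, 1/3, 2/3, 1, 4/3.
v(-1/3) = -5/9, v(0) = 1, v(1/3) = 19/9, v(2/3) = 25/9, v(1) = 3, v(4/3) = 25/9.
Sum = Δx · [v(-1/3) + v(0) + v(1/3) + ...].
Sum ≈ 3.7037.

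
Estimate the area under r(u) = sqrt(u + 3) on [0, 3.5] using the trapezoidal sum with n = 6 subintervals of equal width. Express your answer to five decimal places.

Δu = (3.5 − 0)/6 = 7/12.
r(0) ≈ 1.73205, r(7/12) ≈ 1.89297, r(7/6) ≈ 2.04124, r(1.75) ≈ 2.17945, r(7/3) ≈ 2.30940, r(35/12) ≈ 2.43242, r(3.5) ≈ 2.54951.
T_6 = (Δu/2)·[r(u_0) + 2r(u_1) + ... + 2r(u_{5}) + r(u_6)].
Sum ≈ 7.58115.

7.58115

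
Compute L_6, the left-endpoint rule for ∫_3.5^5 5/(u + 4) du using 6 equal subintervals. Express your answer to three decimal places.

Δu = (5 − 3.5)/6 = 0.25.
Left endpoints: 3.5, 3.75, 4, 4.25, 4.5, 4.75.
f(3.5) = 2/3, f(3.75) = 20/31, f(4) = 0.625, f(4.25) = 20/33, f(4.5) = 10/17, f(4.75) = 4/7.
Sum = Δu · [f(3.5) + f(3.75) + f(4) + ...].
Sum ≈ 0.926.

0.926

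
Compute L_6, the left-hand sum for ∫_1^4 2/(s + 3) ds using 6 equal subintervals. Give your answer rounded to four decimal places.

Δs = (4 − 1)/6 = 0.5.
Left endpoints: 1, 1.5, 2, 2.5, 3, 3.5.
f(1) = 0.5, f(1.5) = 4/9, f(2) = 0.4, f(2.5) = 4/11, f(3) = 1/3, f(3.5) = 4/13.
Sum = Δs · [f(1) + f(1.5) + f(2) + ...].
Sum ≈ 1.1746.

1.1746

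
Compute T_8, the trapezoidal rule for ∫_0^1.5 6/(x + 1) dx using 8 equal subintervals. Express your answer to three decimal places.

5.512

Δx = (1.5 − 0)/8 = 0.1875.
f(0) = 6, f(0.1875) = 96/19, f(0.375) = 48/11, f(0.5625) = 3.84, f(0.75) = 24/7, f(0.9375) = 96/31, f(1.125) = 48/17, f(1.3125) = 96/37, f(1.5) = 2.4.
T_8 = (Δx/2)·[f(x_0) + 2f(x_1) + ... + 2f(x_{7}) + f(x_8)].
Sum ≈ 5.512.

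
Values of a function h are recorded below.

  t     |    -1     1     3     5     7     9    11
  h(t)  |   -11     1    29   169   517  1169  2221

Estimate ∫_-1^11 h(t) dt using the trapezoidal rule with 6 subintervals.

Δt = 2.
T_6 = (2/2)·[(-11) + 2·1 + 2·29 + 2·169 + 2·517 + 2·1169 + 2221] = 5980.

5980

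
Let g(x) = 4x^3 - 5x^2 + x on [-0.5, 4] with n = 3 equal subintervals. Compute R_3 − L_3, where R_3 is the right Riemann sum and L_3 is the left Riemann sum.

R_3 = 320.625.
L_3 = 47.25.
R_3 − L_3 = 273.375.

273.375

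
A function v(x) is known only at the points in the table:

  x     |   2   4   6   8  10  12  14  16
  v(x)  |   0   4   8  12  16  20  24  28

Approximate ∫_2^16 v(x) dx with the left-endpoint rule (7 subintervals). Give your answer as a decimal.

168

Δx = 2.
Sum = 2·[0 + 4 + 8 + 12 + 16 + 20 + 24] = 168.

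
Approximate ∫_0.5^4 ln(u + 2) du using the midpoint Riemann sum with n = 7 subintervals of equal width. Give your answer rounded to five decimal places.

4.96225

Δu = (4 − 0.5)/7 = 0.5.
Midpoints: 0.75, 1.25, 1.75, 2.25, 2.75, 3.25, 3.75.
f(0.75) ≈ 1.01160, f(1.25) ≈ 1.17865, f(1.75) ≈ 1.32176, f(2.25) ≈ 1.44692, f(2.75) ≈ 1.55814, f(3.25) ≈ 1.65823, f(3.75) ≈ 1.74920.
Sum = Δu · [f(0.75) + f(1.25) + f(1.75) + ...].
Sum ≈ 4.96225.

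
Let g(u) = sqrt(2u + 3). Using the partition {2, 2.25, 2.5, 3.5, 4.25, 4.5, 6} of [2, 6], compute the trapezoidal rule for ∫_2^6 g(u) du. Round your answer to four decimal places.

Subinterval widths: 0.25, 0.25, 1, 0.75, 0.25, 1.5.
g(2) ≈ 2.6458, g(2.25) ≈ 2.7386, g(2.5) ≈ 2.8284, g(3.5) ≈ 3.1623, g(4.25) ≈ 3.3912, g(4.5) ≈ 3.4641, g(6) ≈ 3.8730.
On each subinterval the trapezoid contributes (Δu_i/2)·[g(u_{i-1}) + g(u_i)].
Sum ≈ 13.1815.

13.1815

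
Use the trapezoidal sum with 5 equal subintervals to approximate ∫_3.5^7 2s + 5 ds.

54.25

Δs = (7 − 3.5)/5 = 0.7.
f(3.5) = 12, f(4.2) = 13.4, f(4.9) = 14.8, f(5.6) = 16.2, f(6.3) = 17.6, f(7) = 19.
T_5 = (Δs/2)·[f(s_0) + 2f(s_1) + ... + 2f(s_{4}) + f(s_5)].
Sum = 54.25.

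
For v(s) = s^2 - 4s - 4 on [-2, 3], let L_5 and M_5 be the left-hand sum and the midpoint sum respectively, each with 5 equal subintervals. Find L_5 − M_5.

L_5 = -10.
M_5 = -18.75.
L_5 − M_5 = 8.75.

8.75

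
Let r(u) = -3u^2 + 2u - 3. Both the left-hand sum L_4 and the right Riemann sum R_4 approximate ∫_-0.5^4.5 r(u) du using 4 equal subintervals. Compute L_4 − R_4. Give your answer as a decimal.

L_4 = -58.90625.
R_4 = -121.40625.
L_4 − R_4 = 62.5.

62.5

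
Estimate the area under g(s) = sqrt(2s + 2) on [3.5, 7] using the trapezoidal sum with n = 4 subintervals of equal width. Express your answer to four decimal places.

Δs = (7 − 3.5)/4 = 0.875.
g(3.5) ≈ 3.0000, g(4.375) ≈ 3.2787, g(5.25) ≈ 3.5355, g(6.125) ≈ 3.7749, g(7) ≈ 4.0000.
T_4 = (Δs/2)·[g(s_0) + 2g(s_1) + 2g(s_2) + 2g(s_3) + g(s_4)].
Sum ≈ 12.3280.

12.3280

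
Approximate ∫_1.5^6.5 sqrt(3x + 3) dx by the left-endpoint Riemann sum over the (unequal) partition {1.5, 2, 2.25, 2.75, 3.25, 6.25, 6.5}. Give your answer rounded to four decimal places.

Subinterval widths: 0.5, 0.25, 0.5, 0.5, 3, 0.25.
Left endpoints: 1.5, 2, 2.25, 2.75, 3.25, 6.25.
f(1.5) ≈ 2.7386, f(2) ≈ 3.0000, f(2.25) ≈ 3.1225, f(2.75) ≈ 3.3541, f(3.25) ≈ 3.5707, f(6.25) ≈ 4.6637.
Sum = Σ Δx_i · f(x_i).
Sum ≈ 17.2357.

17.2357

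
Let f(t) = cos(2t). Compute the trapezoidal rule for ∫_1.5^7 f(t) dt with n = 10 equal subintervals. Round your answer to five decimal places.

Δt = (7 − 1.5)/10 = 0.55.
f(1.5) ≈ -0.98999, f(2.05) ≈ -0.57482, f(2.6) ≈ 0.46852, f(3.15) ≈ 0.99986, f(3.7) ≈ 0.43855, f(4.25) ≈ -0.60201, f(4.8) ≈ -0.98469, f(5.35) ≈ -0.29129, f(5.9) ≈ 0.72043, f(6.45) ≈ 0.94486, f(7) ≈ 0.13674.
T_10 = (Δt/2)·[f(t_0) + 2f(t_1) + ... + 2f(t_{9}) + f(t_10)].
Sum ≈ 0.38103.

0.38103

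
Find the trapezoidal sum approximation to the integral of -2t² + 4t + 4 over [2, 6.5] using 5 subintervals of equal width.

-84.465

Δt = (6.5 − 2)/5 = 0.9.
f(2) = 4, f(2.9) = -1.22, f(3.8) = -9.68, f(4.7) = -21.38, f(5.6) = -36.32, f(6.5) = -54.5.
T_5 = (Δt/2)·[f(t_0) + 2f(t_1) + ... + 2f(t_{4}) + f(t_5)].
Sum = -84.465.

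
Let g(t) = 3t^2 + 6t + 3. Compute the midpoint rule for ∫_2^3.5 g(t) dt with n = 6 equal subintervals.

64.1015625

Δt = (3.5 − 2)/6 = 0.25.
Midpoints: 2.125, 2.375, 2.625, 2.875, 3.125, 3.375.
g(2.125) = 29.296875, g(2.375) = 34.171875, g(2.625) = 39.421875, g(2.875) = 45.046875, g(3.125) = 51.046875, g(3.375) = 57.421875.
Sum = Δt · [g(2.125) + g(2.375) + g(2.625) + ...].
Sum = 64.1015625.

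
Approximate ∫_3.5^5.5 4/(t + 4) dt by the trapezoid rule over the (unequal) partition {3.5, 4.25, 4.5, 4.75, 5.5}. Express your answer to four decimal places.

Subinterval widths: 0.75, 0.25, 0.25, 0.75.
f(3.5) = 8/15, f(4.25) = 16/33, f(4.5) = 8/17, f(4.75) = 16/35, f(5.5) = 8/19.
On each subinterval the trapezoid contributes (Δt_i/2)·[f(t_{i-1}) + f(t_i)].
Sum ≈ 0.9465.

0.9465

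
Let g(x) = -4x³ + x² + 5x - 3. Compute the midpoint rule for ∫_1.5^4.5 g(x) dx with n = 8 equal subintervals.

Δx = (4.5 − 1.5)/8 = 0.375.
Midpoints: 1.6875, 2.0625, 2.4375, 2.8125, 3.1875, 3.5625, 3.9375, 4.3125.
g(1.6875) = -11199/1024, g(2.0625) = -24093/1024, g(2.4375) = -43827/1024, g(2.8125) = -71697/1024, g(3.1875) = -108999/1024, g(3.5625) = -157029/1024, g(3.9375) = -217083/1024, g(4.3125) = -290457/1024.
Sum = Δx · [g(1.6875) + g(2.0625) + g(2.4375) + ...].
Sum = -338.51953125.

-338.51953125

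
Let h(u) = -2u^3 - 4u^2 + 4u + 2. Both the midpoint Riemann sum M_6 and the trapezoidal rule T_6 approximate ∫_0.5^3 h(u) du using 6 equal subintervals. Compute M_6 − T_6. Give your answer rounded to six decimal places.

M_6 ≈ -53.27763310.
T_6 ≈ -54.85098380.
M_6 − T_6 ≈ 1.573351.

1.573351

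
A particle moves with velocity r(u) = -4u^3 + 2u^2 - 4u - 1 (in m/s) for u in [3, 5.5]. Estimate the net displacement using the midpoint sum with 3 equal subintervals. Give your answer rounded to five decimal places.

Δu = (5.5 − 3)/3 = 5/6.
Midpoints: 41/12, 4.25, 61/12.
r(41/12) = -65171/432, r(4.25) = -288.9375, r(61/12) = -213871/432.
Sum = Δu · [r(41/12) + r(4.25) + r(61/12)].
Sum ≈ -779.05671.

-779.05671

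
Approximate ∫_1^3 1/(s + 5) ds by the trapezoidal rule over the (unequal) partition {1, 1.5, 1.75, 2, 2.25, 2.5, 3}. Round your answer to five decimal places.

Subinterval widths: 0.5, 0.25, 0.25, 0.25, 0.25, 0.5.
f(1) = 1/6, f(1.5) = 2/13, f(1.75) = 4/27, f(2) = 1/7, f(2.25) = 4/29, f(2.5) = 2/15, f(3) = 0.125.
On each subinterval the trapezoid contributes (Δs_i/2)·[f(s_{i-1}) + f(s_i)].
Sum ≈ 0.28784.

0.28784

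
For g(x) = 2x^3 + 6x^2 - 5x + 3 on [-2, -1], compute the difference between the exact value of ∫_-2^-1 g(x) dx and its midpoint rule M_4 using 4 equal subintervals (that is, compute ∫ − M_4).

-0.015625

Exact integral: ∫_-2^-1 g(x) dx = 17.
M_4 = 17.015625.
Error = 17 − 17.015625 = -0.015625.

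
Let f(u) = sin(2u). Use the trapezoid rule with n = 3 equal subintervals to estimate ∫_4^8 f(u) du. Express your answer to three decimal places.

Δu = (8 − 4)/3 = 4/3.
f(4) ≈ 0.989, f(16/3) ≈ -0.946, f(20/3) ≈ 0.694, f(8) ≈ -0.288.
T_3 = (Δu/2)·[f(u_0) + 2f(u_1) + 2f(u_2) + f(u_3)].
Sum ≈ 0.131.

0.131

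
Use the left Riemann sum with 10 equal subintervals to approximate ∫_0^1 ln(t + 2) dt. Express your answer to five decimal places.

0.88913

Δt = (1 − 0)/10 = 0.1.
Left endpoints: 0, 0.1, 0.2, 0.3, 0.4, 0.5, 0.6, 0.7, 0.8, 0.9.
f(0) ≈ 0.69315, f(0.1) ≈ 0.74194, f(0.2) ≈ 0.78846, f(0.3) ≈ 0.83291, f(0.4) ≈ 0.87547, f(0.5) ≈ 0.91629, f(0.6) ≈ 0.95551, f(0.7) ≈ 0.99325, f(0.8) ≈ 1.02962, f(0.9) ≈ 1.06471.
Sum = Δt · [f(0) + f(0.1) + f(0.2) + ...].
Sum ≈ 0.88913.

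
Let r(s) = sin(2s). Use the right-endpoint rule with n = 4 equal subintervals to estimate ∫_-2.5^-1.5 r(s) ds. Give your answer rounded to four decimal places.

0.4860

Δs = (-1.5 − (-2.5))/4 = 0.25.
Right endpoints: -2.25, -2, -1.75, -1.5.
r(-2.25) ≈ 0.9775, r(-2) ≈ 0.7568, r(-1.75) ≈ 0.3508, r(-1.5) ≈ -0.1411.
Sum = Δs · [r(-2.25) + r(-2) + r(-1.75) + r(-1.5)].
Sum ≈ 0.4860.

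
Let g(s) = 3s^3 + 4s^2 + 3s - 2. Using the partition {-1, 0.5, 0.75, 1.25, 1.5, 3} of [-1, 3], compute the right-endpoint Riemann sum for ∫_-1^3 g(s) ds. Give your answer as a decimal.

Subinterval widths: 1.5, 0.25, 0.5, 0.25, 1.5.
Right endpoints: 0.5, 0.75, 1.25, 1.5, 3.
g(0.5) = 0.875, g(0.75) = 3.765625, g(1.25) = 13.859375, g(1.5) = 21.625, g(3) = 124.
Sum = Σ Δs_i · g(s_i).
Sum = 200.58984375.

200.58984375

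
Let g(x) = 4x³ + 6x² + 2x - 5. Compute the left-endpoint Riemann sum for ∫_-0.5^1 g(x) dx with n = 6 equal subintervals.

-4.921875

Δx = (1 − (-0.5))/6 = 0.25.
Left endpoints: -0.5, -0.25, 0, 0.25, 0.5, 0.75.
g(-0.5) = -5, g(-0.25) = -5.1875, g(0) = -5, g(0.25) = -4.0625, g(0.5) = -2, g(0.75) = 1.5625.
Sum = Δx · [g(-0.5) + g(-0.25) + g(0) + ...].
Sum = -4.921875.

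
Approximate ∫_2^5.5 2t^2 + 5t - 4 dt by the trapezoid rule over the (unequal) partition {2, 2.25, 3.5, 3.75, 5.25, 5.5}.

Subinterval widths: 0.25, 1.25, 0.25, 1.5, 0.25.
f(2) = 14, f(2.25) = 17.375, f(3.5) = 38, f(3.75) = 42.875, f(5.25) = 77.375, f(5.5) = 84.
On each subinterval the trapezoid contributes (Δt_i/2)·[f(t_{i-1}) + f(t_i)].
Sum = 159.

159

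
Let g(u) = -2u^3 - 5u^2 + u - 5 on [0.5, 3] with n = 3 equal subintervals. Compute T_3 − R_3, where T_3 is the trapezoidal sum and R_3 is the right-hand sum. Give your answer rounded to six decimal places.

T_3 ≈ -97.87037037.
R_3 ≈ -137.45370370.
T_3 − R_3 ≈ 39.583333.

39.583333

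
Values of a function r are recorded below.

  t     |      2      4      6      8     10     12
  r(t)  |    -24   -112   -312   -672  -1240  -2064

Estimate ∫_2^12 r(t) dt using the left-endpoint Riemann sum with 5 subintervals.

Δt = 2.
Sum = 2·[(-24) + (-112) + (-312) + (-672) + (-1240)] = -4720.

-4720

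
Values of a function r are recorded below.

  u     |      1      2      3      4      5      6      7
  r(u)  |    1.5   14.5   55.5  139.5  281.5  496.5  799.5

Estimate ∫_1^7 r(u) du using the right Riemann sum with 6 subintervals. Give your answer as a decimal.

1787

Δu = 1.
Sum = 1·[14.5 + 55.5 + 139.5 + 281.5 + 496.5 + 799.5] = 1787.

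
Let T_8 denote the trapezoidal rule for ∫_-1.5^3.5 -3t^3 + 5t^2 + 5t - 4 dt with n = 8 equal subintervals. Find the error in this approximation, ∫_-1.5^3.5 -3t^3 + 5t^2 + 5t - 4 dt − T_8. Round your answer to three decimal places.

1.302

Exact integral: ∫_-1.5^3.5 f(t) dt ≈ -26.66667.
T_8 = -27.96875.
Error ≈ -26.66667 − (-27.96875) ≈ 1.302.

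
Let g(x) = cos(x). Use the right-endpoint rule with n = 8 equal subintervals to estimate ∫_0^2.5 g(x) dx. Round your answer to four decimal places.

Δx = (2.5 − 0)/8 = 0.3125.
Right endpoints: 0.3125, 0.625, 0.9375, 1.25, 1.5625, 1.875, 2.1875, 2.5.
g(0.3125) ≈ 0.9516, g(0.625) ≈ 0.8110, g(0.9375) ≈ 0.5918, g(1.25) ≈ 0.3153, g(1.5625) ≈ 0.0083, g(1.875) ≈ -0.2995, g(2.1875) ≈ -0.5783, g(2.5) ≈ -0.8011.
Sum = Δx · [g(0.3125) + g(0.625) + g(0.9375) + ...].
Sum ≈ 0.3122.

0.3122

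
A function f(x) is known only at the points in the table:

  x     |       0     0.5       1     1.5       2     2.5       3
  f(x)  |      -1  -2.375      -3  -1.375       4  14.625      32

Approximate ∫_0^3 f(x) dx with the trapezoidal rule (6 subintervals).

Δx = 0.5.
T_6 = (0.5/2)·[(-1) + 2·(-2.375) + 2·(-3) + 2·(-1.375) + 2·4 + 2·14.625 + 32] = 13.6875.

13.6875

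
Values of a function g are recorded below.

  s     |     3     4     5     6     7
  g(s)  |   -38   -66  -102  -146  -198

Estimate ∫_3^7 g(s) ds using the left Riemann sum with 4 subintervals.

Δs = 1.
Sum = 1·[(-38) + (-66) + (-102) + (-146)] = -352.

-352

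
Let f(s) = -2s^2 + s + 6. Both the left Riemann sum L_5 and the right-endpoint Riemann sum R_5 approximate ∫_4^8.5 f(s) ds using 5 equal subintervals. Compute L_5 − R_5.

97.2

L_5 = -264.24.
R_5 = -361.44.
L_5 − R_5 = 97.2.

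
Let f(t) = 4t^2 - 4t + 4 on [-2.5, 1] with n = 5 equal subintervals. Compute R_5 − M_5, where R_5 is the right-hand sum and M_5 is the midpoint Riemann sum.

-10.535

R_5 = 35.56.
M_5 = 46.095.
R_5 − M_5 = -10.535.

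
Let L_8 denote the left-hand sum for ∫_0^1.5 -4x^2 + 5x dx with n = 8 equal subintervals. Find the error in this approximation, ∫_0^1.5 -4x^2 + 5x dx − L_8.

Exact integral: ∫_0^1.5 f(x) dx = 1.125.
L_8 = 1.23046875.
Error = 1.125 − 1.23046875 = -0.10546875.

-0.10546875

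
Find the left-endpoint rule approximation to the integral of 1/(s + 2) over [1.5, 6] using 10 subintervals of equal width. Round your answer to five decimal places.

Δs = (6 − 1.5)/10 = 0.45.
Left endpoints: 1.5, 1.95, 2.4, 2.85, 3.3, 3.75, 4.2, 4.65, 5.1, 5.55.
f(1.5) = 2/7, f(1.95) = 20/79, f(2.4) = 5/22, f(2.85) = 20/97, f(3.3) = 10/53, f(3.75) = 4/23, f(4.2) = 5/31, f(4.65) = 20/133, f(5.1) = 10/71, f(5.55) = 20/151.
Sum = Δs · [f(1.5) + f(1.95) + f(2.4) + ...].
Sum ≈ 0.86395.

0.86395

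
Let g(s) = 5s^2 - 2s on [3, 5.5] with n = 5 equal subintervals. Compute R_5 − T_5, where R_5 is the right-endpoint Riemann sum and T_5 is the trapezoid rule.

25.3125

R_5 = 236.875.
T_5 = 211.5625.
R_5 − T_5 = 25.3125.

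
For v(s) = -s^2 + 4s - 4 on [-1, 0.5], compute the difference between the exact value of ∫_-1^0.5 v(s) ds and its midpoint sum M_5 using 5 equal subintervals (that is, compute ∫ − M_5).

-0.01125

Exact integral: ∫_-1^0.5 v(s) ds = -7.875.
M_5 = -7.86375.
Error = -7.875 − (-7.86375) = -0.01125.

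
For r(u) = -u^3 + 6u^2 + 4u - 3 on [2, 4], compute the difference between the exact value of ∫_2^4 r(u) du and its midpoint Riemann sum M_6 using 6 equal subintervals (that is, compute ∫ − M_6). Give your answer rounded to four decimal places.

Exact integral: ∫_2^4 r(u) du = 70.
M_6 ≈ 70.055556.
Error ≈ 70 − 70.055556 ≈ -0.0556.

-0.0556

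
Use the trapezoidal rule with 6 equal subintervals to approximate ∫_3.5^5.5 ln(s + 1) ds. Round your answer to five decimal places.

3.39773

Δs = (5.5 − 3.5)/6 = 1/3.
f(3.5) ≈ 1.50408, f(23/6) ≈ 1.57554, f(25/6) ≈ 1.64223, f(4.5) ≈ 1.70475, f(29/6) ≈ 1.76359, f(31/6) ≈ 1.81916, f(5.5) ≈ 1.87180.
T_6 = (Δs/2)·[f(s_0) + 2f(s_1) + ... + 2f(s_{5}) + f(s_6)].
Sum ≈ 3.39773.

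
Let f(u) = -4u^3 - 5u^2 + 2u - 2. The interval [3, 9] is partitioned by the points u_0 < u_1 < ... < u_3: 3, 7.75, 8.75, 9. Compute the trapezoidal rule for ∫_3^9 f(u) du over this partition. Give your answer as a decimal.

-8849.03125

Subinterval widths: 4.75, 1, 0.25.
f(3) = -149, f(7.75) = -2148.75, f(8.75) = -3047, f(9) = -3305.
On each subinterval the trapezoid contributes (Δu_i/2)·[f(u_{i-1}) + f(u_i)].
Sum = -8849.03125.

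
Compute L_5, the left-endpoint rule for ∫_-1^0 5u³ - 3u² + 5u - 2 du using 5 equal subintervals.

-8.12

Δu = (0 − (-1))/5 = 0.2.
Left endpoints: -1, -0.8, -0.6, -0.4, -0.2.
f(-1) = -15, f(-0.8) = -10.48, f(-0.6) = -7.16, f(-0.4) = -4.8, f(-0.2) = -3.16.
Sum = Δu · [f(-1) + f(-0.8) + f(-0.6) + f(-0.4) + f(-0.2)].
Sum = -8.12.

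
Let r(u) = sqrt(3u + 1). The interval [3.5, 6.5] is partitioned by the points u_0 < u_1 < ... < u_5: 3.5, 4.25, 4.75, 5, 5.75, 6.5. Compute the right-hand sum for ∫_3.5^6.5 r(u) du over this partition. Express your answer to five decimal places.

12.33341

Subinterval widths: 0.75, 0.5, 0.25, 0.75, 0.75.
Right endpoints: 4.25, 4.75, 5, 5.75, 6.5.
r(4.25) ≈ 3.70810, r(4.75) ≈ 3.90512, r(5) ≈ 4.00000, r(5.75) ≈ 4.27200, r(6.5) ≈ 4.52769.
Sum = Σ Δu_i · r(u_i).
Sum ≈ 12.33341.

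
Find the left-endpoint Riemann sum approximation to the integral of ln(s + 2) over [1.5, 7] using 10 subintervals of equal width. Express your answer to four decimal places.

Δs = (7 − 1.5)/10 = 0.55.
Left endpoints: 1.5, 2.05, 2.6, 3.15, 3.7, 4.25, 4.8, 5.35, 5.9, 6.45.
f(1.5) ≈ 1.2528, f(2.05) ≈ 1.3987, f(2.6) ≈ 1.5261, f(3.15) ≈ 1.6390, f(3.7) ≈ 1.7405, f(4.25) ≈ 1.8326, f(4.8) ≈ 1.9169, f(5.35) ≈ 1.9947, f(5.9) ≈ 2.0669, f(6.45) ≈ 2.1342.
Sum = Δs · [f(1.5) + f(2.05) + f(2.6) + ...].
Sum ≈ 9.6262.

9.6262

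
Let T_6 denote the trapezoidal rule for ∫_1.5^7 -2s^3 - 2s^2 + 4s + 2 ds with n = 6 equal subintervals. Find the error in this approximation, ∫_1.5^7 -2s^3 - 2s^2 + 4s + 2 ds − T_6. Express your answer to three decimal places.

Exact integral: ∫_1.5^7 f(s) ds ≈ -1319.88542.
T_6 ≈ -1341.06742.
Error ≈ -1319.88542 − (-1341.06742) ≈ 21.182.

21.182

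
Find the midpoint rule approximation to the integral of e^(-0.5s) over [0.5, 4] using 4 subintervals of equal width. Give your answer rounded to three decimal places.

Δs = (4 − 0.5)/4 = 0.875.
Midpoints: 0.9375, 1.8125, 2.6875, 3.5625.
f(0.9375) ≈ 0.626, f(1.8125) ≈ 0.404, f(2.6875) ≈ 0.261, f(3.5625) ≈ 0.168.
Sum = Δs · [f(0.9375) + f(1.8125) + f(2.6875) + f(3.5625)].
Sum ≈ 1.277.

1.277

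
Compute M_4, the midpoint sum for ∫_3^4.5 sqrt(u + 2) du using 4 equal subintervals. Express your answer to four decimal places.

Δu = (4.5 − 3)/4 = 0.375.
Midpoints: 3.1875, 3.5625, 3.9375, 4.3125.
f(3.1875) ≈ 2.2776, f(3.5625) ≈ 2.3585, f(3.9375) ≈ 2.4367, f(4.3125) ≈ 2.5125.
Sum = Δu · [f(3.1875) + f(3.5625) + f(3.9375) + f(4.3125)].
Sum ≈ 3.5945.

3.5945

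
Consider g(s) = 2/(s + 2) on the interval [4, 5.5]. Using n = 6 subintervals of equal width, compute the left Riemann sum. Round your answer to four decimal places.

0.4547

Δs = (5.5 − 4)/6 = 0.25.
Left endpoints: 4, 4.25, 4.5, 4.75, 5, 5.25.
g(4) = 1/3, g(4.25) = 0.32, g(4.5) = 4/13, g(4.75) = 8/27, g(5) = 2/7, g(5.25) = 8/29.
Sum = Δs · [g(4) + g(4.25) + g(4.5) + ...].
Sum ≈ 0.4547.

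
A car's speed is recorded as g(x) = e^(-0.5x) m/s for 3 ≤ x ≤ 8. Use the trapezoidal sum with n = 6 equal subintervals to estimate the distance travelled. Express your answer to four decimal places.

Δx = (8 − 3)/6 = 5/6.
g(3) ≈ 0.2231, g(23/6) ≈ 0.1471, g(14/3) ≈ 0.0970, g(5.5) ≈ 0.0639, g(19/3) ≈ 0.0421, g(43/6) ≈ 0.0278, g(8) ≈ 0.0183.
T_6 = (Δx/2)·[g(x_0) + 2g(x_1) + ... + 2g(x_{5}) + g(x_6)].
Sum ≈ 0.4155.

0.4155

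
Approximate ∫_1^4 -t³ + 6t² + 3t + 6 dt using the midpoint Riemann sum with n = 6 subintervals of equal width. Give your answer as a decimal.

102.84375

Δt = (4 − 1)/6 = 0.5.
Midpoints: 1.25, 1.75, 2.25, 2.75, 3.25, 3.75.
f(1.25) = 17.171875, f(1.75) = 24.265625, f(2.25) = 31.734375, f(2.75) = 38.828125, f(3.25) = 44.796875, f(3.75) = 48.890625.
Sum = Δt · [f(1.25) + f(1.75) + f(2.25) + ...].
Sum = 102.84375.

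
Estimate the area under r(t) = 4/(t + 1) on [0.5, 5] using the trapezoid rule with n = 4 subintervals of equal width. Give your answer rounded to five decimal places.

Δt = (5 − 0.5)/4 = 1.125.
r(0.5) = 8/3, r(1.625) = 32/21, r(2.75) = 16/15, r(3.875) = 32/39, r(5) = 2/3.
T_4 = (Δt/2)·[r(t_0) + 2r(t_1) + 2r(t_2) + 2r(t_3) + r(t_4)].
Sum ≈ 5.71236.

5.71236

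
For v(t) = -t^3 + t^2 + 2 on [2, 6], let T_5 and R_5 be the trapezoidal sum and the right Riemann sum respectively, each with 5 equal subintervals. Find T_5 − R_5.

70.4

T_5 = -247.36.
R_5 = -317.76.
T_5 − R_5 = 70.4.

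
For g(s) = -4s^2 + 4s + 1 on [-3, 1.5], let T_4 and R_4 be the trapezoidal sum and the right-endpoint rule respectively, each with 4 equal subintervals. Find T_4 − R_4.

T_4 = -53.296875.
R_4 = -27.984375.
T_4 − R_4 = -25.3125.

-25.3125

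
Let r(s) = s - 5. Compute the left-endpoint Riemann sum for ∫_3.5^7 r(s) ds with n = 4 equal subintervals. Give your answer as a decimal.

-0.65625

Δs = (7 − 3.5)/4 = 0.875.
Left endpoints: 3.5, 4.375, 5.25, 6.125.
r(3.5) = -1.5, r(4.375) = -0.625, r(5.25) = 0.25, r(6.125) = 1.125.
Sum = Δs · [r(3.5) + r(4.375) + r(5.25) + r(6.125)].
Sum = -0.65625.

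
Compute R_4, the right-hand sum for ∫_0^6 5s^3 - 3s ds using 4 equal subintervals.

Δs = (6 − 0)/4 = 1.5.
Right endpoints: 1.5, 3, 4.5, 6.
f(1.5) = 12.375, f(3) = 126, f(4.5) = 442.125, f(6) = 1062.
Sum = Δs · [f(1.5) + f(3) + f(4.5) + f(6)].
Sum = 2463.75.

2463.75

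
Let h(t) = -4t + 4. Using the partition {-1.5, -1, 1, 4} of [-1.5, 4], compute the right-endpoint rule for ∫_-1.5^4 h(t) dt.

-32

Subinterval widths: 0.5, 2, 3.
Right endpoints: -1, 1, 4.
h(-1) = 8, h(1) = 0, h(4) = -12.
Sum = Σ Δt_i · h(t_i).
Sum = -32.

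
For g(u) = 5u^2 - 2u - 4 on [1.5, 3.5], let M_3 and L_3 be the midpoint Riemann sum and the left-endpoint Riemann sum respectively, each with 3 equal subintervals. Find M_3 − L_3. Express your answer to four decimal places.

M_3 ≈ 47.462963.
L_3 ≈ 33.240741.
M_3 − L_3 ≈ 14.2222.

14.2222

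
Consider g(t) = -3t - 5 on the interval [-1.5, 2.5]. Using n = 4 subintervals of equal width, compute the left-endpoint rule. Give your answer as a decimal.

-20

Δt = (2.5 − (-1.5))/4 = 1.
Left endpoints: -1.5, -0.5, 0.5, 1.5.
g(-1.5) = -0.5, g(-0.5) = -3.5, g(0.5) = -6.5, g(1.5) = -9.5.
Sum = Δt · [g(-1.5) + g(-0.5) + g(0.5) + g(1.5)].
Sum = -20.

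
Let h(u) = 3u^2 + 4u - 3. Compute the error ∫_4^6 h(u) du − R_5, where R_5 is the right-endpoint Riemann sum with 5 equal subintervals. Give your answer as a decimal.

Exact integral: ∫_4^6 h(u) du = 186.
R_5 = 199.76.
Error = 186 − 199.76 = -13.76.

-13.76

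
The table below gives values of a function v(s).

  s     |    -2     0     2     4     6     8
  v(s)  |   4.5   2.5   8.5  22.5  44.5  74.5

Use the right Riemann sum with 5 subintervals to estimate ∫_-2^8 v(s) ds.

305

Δs = 2.
Sum = 2·[2.5 + 8.5 + 22.5 + 44.5 + 74.5] = 305.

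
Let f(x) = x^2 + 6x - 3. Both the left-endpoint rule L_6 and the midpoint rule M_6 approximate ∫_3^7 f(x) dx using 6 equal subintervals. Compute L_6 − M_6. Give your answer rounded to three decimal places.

L_6 ≈ 192.29630.
M_6 ≈ 213.18519.
L_6 − M_6 ≈ -20.889.

-20.889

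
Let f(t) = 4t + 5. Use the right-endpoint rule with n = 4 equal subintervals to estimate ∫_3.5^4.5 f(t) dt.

Δt = (4.5 − 3.5)/4 = 0.25.
Right endpoints: 3.75, 4, 4.25, 4.5.
f(3.75) = 20, f(4) = 21, f(4.25) = 22, f(4.5) = 23.
Sum = Δt · [f(3.75) + f(4) + f(4.25) + f(4.5)].
Sum = 21.5.

21.5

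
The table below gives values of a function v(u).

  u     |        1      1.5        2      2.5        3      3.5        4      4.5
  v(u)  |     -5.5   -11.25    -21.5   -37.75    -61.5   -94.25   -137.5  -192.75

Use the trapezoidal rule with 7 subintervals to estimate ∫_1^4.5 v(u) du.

-231.4375

Δu = 0.5.
T_7 = (0.5/2)·[(-5.5) + 2·(-11.25) + 2·(-21.5) + 2·(-37.75) + 2·(-61.5) + 2·(-94.25) + 2·(-137.5) + (-192.75)] = -231.4375.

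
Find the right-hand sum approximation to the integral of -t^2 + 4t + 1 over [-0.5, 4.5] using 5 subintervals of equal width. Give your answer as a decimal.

Δt = (4.5 − (-0.5))/5 = 1.
Right endpoints: 0.5, 1.5, 2.5, 3.5, 4.5.
f(0.5) = 2.75, f(1.5) = 4.75, f(2.5) = 4.75, f(3.5) = 2.75, f(4.5) = -1.25.
Sum = Δt · [f(0.5) + f(1.5) + f(2.5) + f(3.5) + f(4.5)].
Sum = 13.75.

13.75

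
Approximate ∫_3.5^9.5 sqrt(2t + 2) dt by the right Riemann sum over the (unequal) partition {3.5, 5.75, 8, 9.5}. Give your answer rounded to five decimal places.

24.68683

Subinterval widths: 2.25, 2.25, 1.5.
Right endpoints: 5.75, 8, 9.5.
f(5.75) ≈ 3.67423, f(8) ≈ 4.24264, f(9.5) ≈ 4.58258.
Sum = Σ Δt_i · f(t_i).
Sum ≈ 24.68683.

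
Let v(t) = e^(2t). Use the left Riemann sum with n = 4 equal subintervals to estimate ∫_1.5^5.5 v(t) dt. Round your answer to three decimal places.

Δt = (5.5 − 1.5)/4 = 1.
Left endpoints: 1.5, 2.5, 3.5, 4.5.
v(1.5) ≈ 20.086, v(2.5) ≈ 148.413, v(3.5) ≈ 1096.633, v(4.5) ≈ 8103.084.
Sum = Δt · [v(1.5) + v(2.5) + v(3.5) + v(4.5)].
Sum ≈ 9368.216.

9368.216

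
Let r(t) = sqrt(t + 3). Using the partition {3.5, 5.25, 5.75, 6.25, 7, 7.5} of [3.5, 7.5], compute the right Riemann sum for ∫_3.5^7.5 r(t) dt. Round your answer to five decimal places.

12.01810

Subinterval widths: 1.75, 0.5, 0.5, 0.75, 0.5.
Right endpoints: 5.25, 5.75, 6.25, 7, 7.5.
r(5.25) ≈ 2.87228, r(5.75) ≈ 2.95804, r(6.25) ≈ 3.04138, r(7) ≈ 3.16228, r(7.5) ≈ 3.24037.
Sum = Σ Δt_i · r(t_i).
Sum ≈ 12.01810.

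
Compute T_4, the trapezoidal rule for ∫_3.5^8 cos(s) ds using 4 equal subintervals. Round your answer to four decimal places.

1.1957

Δs = (8 − 3.5)/4 = 1.125.
f(3.5) ≈ -0.9365, f(4.625) ≈ -0.0873, f(5.75) ≈ 0.8612, f(6.875) ≈ 0.8299, f(8) ≈ -0.1455.
T_4 = (Δs/2)·[f(s_0) + 2f(s_1) + 2f(s_2) + 2f(s_3) + f(s_4)].
Sum ≈ 1.1957.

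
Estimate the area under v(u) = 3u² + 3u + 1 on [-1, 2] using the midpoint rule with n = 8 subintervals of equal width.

Δu = (2 − (-1))/8 = 0.375.
Midpoints: -0.8125, -0.4375, -0.0625, 0.3125, 0.6875, 1.0625, 1.4375, 1.8125.
v(-0.8125) = 0.54296875, v(-0.4375) = 0.26171875, v(-0.0625) = 0.82421875, v(0.3125) = 2.23046875, v(0.6875) = 4.48046875, v(1.0625) = 7.57421875, v(1.4375) = 11.51171875, v(1.8125) = 16.29296875.
Sum = Δu · [v(-0.8125) + v(-0.4375) + v(-0.0625) + ...].
Sum = 16.39453125.

16.39453125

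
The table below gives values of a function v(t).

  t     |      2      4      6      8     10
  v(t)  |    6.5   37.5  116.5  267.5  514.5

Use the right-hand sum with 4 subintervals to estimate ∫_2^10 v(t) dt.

1872

Δt = 2.
Sum = 2·[37.5 + 116.5 + 267.5 + 514.5] = 1872.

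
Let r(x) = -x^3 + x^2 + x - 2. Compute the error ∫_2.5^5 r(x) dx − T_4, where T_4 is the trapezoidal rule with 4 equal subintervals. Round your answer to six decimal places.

1.668294

Exact integral: ∫_2.5^5 r(x) dx ≈ -105.65104167.
T_4 ≈ -107.31933594.
Error ≈ -105.65104167 − (-107.31933594) ≈ 1.668294.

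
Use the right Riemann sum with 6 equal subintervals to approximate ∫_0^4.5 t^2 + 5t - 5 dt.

74.953125

Δt = (4.5 − 0)/6 = 0.75.
Right endpoints: 0.75, 1.5, 2.25, 3, 3.75, 4.5.
f(0.75) = -0.6875, f(1.5) = 4.75, f(2.25) = 11.3125, f(3) = 19, f(3.75) = 27.8125, f(4.5) = 37.75.
Sum = Δt · [f(0.75) + f(1.5) + f(2.25) + ...].
Sum = 74.953125.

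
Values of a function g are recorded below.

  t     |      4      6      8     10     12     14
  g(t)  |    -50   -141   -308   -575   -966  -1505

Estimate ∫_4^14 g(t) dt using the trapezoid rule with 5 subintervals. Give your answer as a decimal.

Δt = 2.
T_5 = (2/2)·[(-50) + 2·(-141) + 2·(-308) + 2·(-575) + 2·(-966) + (-1505)] = -5535.

-5535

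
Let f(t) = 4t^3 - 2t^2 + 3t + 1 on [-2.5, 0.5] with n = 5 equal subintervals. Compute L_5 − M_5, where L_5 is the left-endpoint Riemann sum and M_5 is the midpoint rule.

-28.98

L_5 = -83.22.
M_5 = -54.24.
L_5 − M_5 = -28.98.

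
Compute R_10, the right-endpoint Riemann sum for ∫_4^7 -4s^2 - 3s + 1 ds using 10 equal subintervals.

-439.83

Δs = (7 − 4)/10 = 0.3.
Right endpoints: 4.3, 4.6, 4.9, 5.2, 5.5, 5.8, 6.1, 6.4, 6.7, 7.
f(4.3) = -85.86, f(4.6) = -97.44, f(4.9) = -109.74, f(5.2) = -122.76, f(5.5) = -136.5, f(5.8) = -150.96, f(6.1) = -166.14, f(6.4) = -182.04, f(6.7) = -198.66, f(7) = -216.
Sum = Δs · [f(4.3) + f(4.6) + f(4.9) + ...].
Sum = -439.83.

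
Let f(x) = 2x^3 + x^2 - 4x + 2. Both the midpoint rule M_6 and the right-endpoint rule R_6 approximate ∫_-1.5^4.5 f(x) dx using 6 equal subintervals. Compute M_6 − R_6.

-106.5

M_6 = 205.
R_6 = 311.5.
M_6 − R_6 = -106.5.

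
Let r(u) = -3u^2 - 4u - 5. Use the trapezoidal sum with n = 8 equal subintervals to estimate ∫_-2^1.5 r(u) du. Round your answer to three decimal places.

Δu = (1.5 − (-2))/8 = 0.4375.
r(-2) = -9, r(-1.5625) = -6.07421875, r(-1.125) = -4.296875, r(-0.6875) = -3.66796875, r(-0.25) = -4.1875, r(0.1875) = -5.85546875, r(0.625) = -8.671875, r(1.0625) = -12.63671875, r(1.5) = -17.75.
T_8 = (Δu/2)·[r(u_0) + 2r(u_1) + ... + 2r(u_{7}) + r(u_8)].
Sum ≈ -25.710.

-25.710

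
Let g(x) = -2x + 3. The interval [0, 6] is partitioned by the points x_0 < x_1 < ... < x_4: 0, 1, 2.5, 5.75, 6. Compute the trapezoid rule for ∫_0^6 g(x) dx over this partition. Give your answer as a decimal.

Subinterval widths: 1, 1.5, 3.25, 0.25.
g(0) = 3, g(1) = 1, g(2.5) = -2, g(5.75) = -8.5, g(6) = -9.
On each subinterval the trapezoid contributes (Δx_i/2)·[g(x_{i-1}) + g(x_i)].
Sum = -18.

-18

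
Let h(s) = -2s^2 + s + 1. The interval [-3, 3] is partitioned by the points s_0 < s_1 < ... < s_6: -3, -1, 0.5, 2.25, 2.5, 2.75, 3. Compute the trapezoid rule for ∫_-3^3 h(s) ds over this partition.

-35.59375

Subinterval widths: 2, 1.5, 1.75, 0.25, 0.25, 0.25.
h(-3) = -20, h(-1) = -2, h(0.5) = 1, h(2.25) = -6.875, h(2.5) = -9, h(2.75) = -11.375, h(3) = -14.
On each subinterval the trapezoid contributes (Δs_i/2)·[h(s_{i-1}) + h(s_i)].
Sum = -35.59375.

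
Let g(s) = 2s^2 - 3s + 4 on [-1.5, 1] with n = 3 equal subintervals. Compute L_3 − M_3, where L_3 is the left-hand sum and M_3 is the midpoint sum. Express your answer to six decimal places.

5.034722

L_3 ≈ 19.53703704.
M_3 ≈ 14.50231481.
L_3 − M_3 ≈ 5.034722.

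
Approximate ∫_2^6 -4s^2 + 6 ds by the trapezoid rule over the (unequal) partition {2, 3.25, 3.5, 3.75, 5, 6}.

Subinterval widths: 1.25, 0.25, 0.25, 1.25, 1.
f(2) = -10, f(3.25) = -36.25, f(3.5) = -43, f(3.75) = -50.25, f(5) = -94, f(6) = -138.
On each subinterval the trapezoid contributes (Δs_i/2)·[f(s_{i-1}) + f(s_i)].
Sum = -256.625.

-256.625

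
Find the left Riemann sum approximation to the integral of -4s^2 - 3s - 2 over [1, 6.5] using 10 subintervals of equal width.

-388.905

Δs = (6.5 − 1)/10 = 0.55.
Left endpoints: 1, 1.55, 2.1, 2.65, 3.2, 3.75, 4.3, 4.85, 5.4, 5.95.
f(1) = -9, f(1.55) = -16.26, f(2.1) = -25.94, f(2.65) = -38.04, f(3.2) = -52.56, f(3.75) = -69.5, f(4.3) = -88.86, f(4.85) = -110.64, f(5.4) = -134.84, f(5.95) = -161.46.
Sum = Δs · [f(1) + f(1.55) + f(2.1) + ...].
Sum = -388.905.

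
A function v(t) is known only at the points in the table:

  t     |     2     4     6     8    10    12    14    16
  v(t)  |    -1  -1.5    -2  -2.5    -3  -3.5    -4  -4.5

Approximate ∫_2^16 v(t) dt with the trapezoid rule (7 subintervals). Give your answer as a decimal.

Δt = 2.
T_7 = (2/2)·[(-1) + 2·(-1.5) + 2·(-2) + 2·(-2.5) + 2·(-3) + 2·(-3.5) + 2·(-4) + (-4.5)] = -38.5.

-38.5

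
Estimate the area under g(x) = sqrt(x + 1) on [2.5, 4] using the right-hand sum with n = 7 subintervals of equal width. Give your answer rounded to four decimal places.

3.1273

Δx = (4 − 2.5)/7 = 3/14.
Right endpoints: 19/7, 41/14, 22/7, 47/14, 25/7, 53/14, 4.
g(19/7) ≈ 1.9272, g(41/14) ≈ 1.9821, g(22/7) ≈ 2.0354, g(47/14) ≈ 2.0874, g(25/7) ≈ 2.1381, g(53/14) ≈ 2.1876, g(4) ≈ 2.2361.
Sum = Δx · [g(19/7) + g(41/14) + g(22/7) + ...].
Sum ≈ 3.1273.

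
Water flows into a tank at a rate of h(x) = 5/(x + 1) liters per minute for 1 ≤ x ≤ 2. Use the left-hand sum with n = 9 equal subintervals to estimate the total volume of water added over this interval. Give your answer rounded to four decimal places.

Δx = (2 − 1)/9 = 1/9.
Left endpoints: 1, 10/9, 11/9, 4/3, 13/9, 14/9, 5/3, 16/9, 17/9.
h(1) = 2.5, h(10/9) = 45/19, h(11/9) = 2.25, h(4/3) = 15/7, h(13/9) = 45/22, h(14/9) = 45/23, h(5/3) = 1.875, h(16/9) = 1.8, h(17/9) = 45/26.
Sum = Δx · [h(1) + h(10/9) + h(11/9) + ...].
Sum ≈ 2.0743.

2.0743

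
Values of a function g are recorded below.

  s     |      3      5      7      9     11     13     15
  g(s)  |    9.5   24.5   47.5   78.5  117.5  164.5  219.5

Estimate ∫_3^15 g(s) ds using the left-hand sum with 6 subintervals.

884

Δs = 2.
Sum = 2·[9.5 + 24.5 + 47.5 + 78.5 + 117.5 + 164.5] = 884.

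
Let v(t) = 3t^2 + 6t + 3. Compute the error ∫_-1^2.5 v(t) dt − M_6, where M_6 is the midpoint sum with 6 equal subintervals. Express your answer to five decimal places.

Exact integral: ∫_-1^2.5 v(t) dt = 42.875.
M_6 ≈ 42.5772569.
Error ≈ 42.875 − 42.5772569 ≈ 0.29774.

0.29774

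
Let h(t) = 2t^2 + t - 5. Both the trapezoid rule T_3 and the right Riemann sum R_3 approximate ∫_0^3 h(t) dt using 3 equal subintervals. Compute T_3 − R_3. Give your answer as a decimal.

T_3 = 8.5.
R_3 = 19.
T_3 − R_3 = -10.5.

-10.5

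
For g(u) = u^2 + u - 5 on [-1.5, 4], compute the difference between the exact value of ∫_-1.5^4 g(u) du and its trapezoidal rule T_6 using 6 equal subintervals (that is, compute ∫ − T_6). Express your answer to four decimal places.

-0.7703

Exact integral: ∫_-1.5^4 g(u) du ≈ 1.833333.
T_6 ≈ 2.603588.
Error ≈ 1.833333 − 2.603588 ≈ -0.7703.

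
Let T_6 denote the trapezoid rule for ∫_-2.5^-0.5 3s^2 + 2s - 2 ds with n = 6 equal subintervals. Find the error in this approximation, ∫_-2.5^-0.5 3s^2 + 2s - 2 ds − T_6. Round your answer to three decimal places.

Exact integral: ∫_-2.5^-0.5 f(s) ds = 5.5.
T_6 ≈ 5.61111.
Error ≈ 5.5 − 5.61111 ≈ -0.111.

-0.111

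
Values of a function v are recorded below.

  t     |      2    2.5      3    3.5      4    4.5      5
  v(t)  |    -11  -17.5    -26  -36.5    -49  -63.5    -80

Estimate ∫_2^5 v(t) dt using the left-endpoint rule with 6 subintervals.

-101.75

Δt = 0.5.
Sum = 0.5·[(-11) + (-17.5) + (-26) + (-36.5) + (-49) + (-63.5)] = -101.75.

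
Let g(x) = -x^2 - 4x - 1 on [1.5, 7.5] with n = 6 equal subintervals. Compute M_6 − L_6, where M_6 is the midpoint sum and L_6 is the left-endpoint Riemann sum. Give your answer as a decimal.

-37.5

M_6 = -253.
L_6 = -215.5.
M_6 − L_6 = -37.5.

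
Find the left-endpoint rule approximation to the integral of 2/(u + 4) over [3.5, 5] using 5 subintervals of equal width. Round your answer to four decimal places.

Δu = (5 − 3.5)/5 = 0.3.
Left endpoints: 3.5, 3.8, 4.1, 4.4, 4.7.
f(3.5) = 4/15, f(3.8) = 10/39, f(4.1) = 20/81, f(4.4) = 5/21, f(4.7) = 20/87.
Sum = Δu · [f(3.5) + f(3.8) + f(4.1) + f(4.4) + f(4.7)].
Sum ≈ 0.3714.

0.3714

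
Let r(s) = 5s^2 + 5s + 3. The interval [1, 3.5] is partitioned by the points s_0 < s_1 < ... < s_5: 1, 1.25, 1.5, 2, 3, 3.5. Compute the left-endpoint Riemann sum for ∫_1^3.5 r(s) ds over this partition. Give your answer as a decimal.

82.890625

Subinterval widths: 0.25, 0.25, 0.5, 1, 0.5.
Left endpoints: 1, 1.25, 1.5, 2, 3.
r(1) = 13, r(1.25) = 17.0625, r(1.5) = 21.75, r(2) = 33, r(3) = 63.
Sum = Σ Δs_i · r(s_i).
Sum = 82.890625.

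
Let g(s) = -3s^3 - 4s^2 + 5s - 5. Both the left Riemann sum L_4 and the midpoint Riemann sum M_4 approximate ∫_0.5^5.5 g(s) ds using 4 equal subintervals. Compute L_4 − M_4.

L_4 = -527.1875.
M_4 = -837.734375.
L_4 − M_4 = 310.546875.

310.546875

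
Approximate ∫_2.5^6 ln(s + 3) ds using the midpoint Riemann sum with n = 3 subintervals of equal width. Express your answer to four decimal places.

Δs = (6 − 2.5)/3 = 7/6.
Midpoints: 37/12, 4.25, 65/12.
f(37/12) ≈ 1.8056, f(4.25) ≈ 1.9810, f(65/12) ≈ 2.1302.
Sum = Δs · [f(37/12) + f(4.25) + f(65/12)].
Sum ≈ 6.9029.

6.9029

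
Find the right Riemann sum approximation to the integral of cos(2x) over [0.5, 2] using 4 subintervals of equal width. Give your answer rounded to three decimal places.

Δx = (2 − 0.5)/4 = 0.375.
Right endpoints: 0.875, 1.25, 1.625, 2.
f(0.875) ≈ -0.178, f(1.25) ≈ -0.801, f(1.625) ≈ -0.994, f(2) ≈ -0.654.
Sum = Δx · [f(0.875) + f(1.25) + f(1.625) + f(2)].
Sum ≈ -0.985.

-0.985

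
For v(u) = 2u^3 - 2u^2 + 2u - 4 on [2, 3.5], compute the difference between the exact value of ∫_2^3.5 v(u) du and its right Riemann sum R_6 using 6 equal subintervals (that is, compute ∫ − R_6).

-7.2578125

Exact integral: ∫_2^3.5 v(u) du = 46.03125.
R_6 = 53.2890625.
Error = 46.03125 − 53.2890625 = -7.2578125.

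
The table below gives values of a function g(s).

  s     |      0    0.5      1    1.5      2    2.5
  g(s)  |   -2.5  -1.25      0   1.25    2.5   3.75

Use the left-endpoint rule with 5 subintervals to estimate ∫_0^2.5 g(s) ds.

0

Δs = 0.5.
Sum = 0.5·[(-2.5) + (-1.25) + 0 + 1.25 + 2.5] = 0.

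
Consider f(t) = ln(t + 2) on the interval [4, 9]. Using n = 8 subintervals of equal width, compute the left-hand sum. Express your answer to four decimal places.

10.4344

Δt = (9 − 4)/8 = 0.625.
Left endpoints: 4, 4.625, 5.25, 5.875, 6.5, 7.125, 7.75, 8.375.
f(4) ≈ 1.7918, f(4.625) ≈ 1.8909, f(5.25) ≈ 1.9810, f(5.875) ≈ 2.0637, f(6.5) ≈ 2.1401, f(7.125) ≈ 2.2110, f(7.75) ≈ 2.2773, f(8.375) ≈ 2.3394.
Sum = Δt · [f(4) + f(4.625) + f(5.25) + ...].
Sum ≈ 10.4344.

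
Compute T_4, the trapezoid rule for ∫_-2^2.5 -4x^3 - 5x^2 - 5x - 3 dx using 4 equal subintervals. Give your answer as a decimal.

-89.15625

Δx = (2.5 − (-2))/4 = 1.125.
f(-2) = 19, f(-0.875) = 0.2265625, f(0.25) = -4.625, f(1.375) = -29.7265625, f(2.5) = -109.25.
T_4 = (Δx/2)·[f(x_0) + 2f(x_1) + 2f(x_2) + 2f(x_3) + f(x_4)].
Sum = -89.15625.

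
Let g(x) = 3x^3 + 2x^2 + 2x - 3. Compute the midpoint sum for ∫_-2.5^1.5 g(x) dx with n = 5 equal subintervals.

Δx = (1.5 − (-2.5))/5 = 0.8.
Midpoints: -2.1, -1.3, -0.5, 0.3, 1.1.
g(-2.1) = -26.163, g(-1.3) = -8.811, g(-0.5) = -3.875, g(0.3) = -2.139, g(1.1) = 5.613.
Sum = Δx · [g(-2.1) + g(-1.3) + g(-0.5) + g(0.3) + g(1.1)].
Sum = -28.3.

-28.3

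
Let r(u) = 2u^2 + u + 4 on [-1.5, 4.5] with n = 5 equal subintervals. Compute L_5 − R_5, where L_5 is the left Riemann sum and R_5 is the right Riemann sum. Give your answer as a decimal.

-50.4

L_5 = 73.68.
R_5 = 124.08.
L_5 − R_5 = -50.4.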